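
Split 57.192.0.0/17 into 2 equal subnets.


New prefix = 17 + 1 = 18
Each subnet has 16384 addresses
  57.192.0.0/18
  57.192.64.0/18
Subnets: 57.192.0.0/18, 57.192.64.0/18


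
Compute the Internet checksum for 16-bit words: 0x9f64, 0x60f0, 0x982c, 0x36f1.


Sum all words (with carry folding):
+ 0x9f64 = 0x9f64
+ 0x60f0 = 0x0055
+ 0x982c = 0x9881
+ 0x36f1 = 0xcf72
One's complement: ~0xcf72
Checksum = 0x308d


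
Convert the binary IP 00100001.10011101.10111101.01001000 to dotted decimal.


00100001 = 33
10011101 = 157
10111101 = 189
01001000 = 72
IP: 33.157.189.72


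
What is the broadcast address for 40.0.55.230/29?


Network: 40.0.55.224/29
Host bits = 3
Set all host bits to 1:
Broadcast: 40.0.55.231


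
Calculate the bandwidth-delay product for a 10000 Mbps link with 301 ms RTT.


BDP = bandwidth * RTT
= 10000 Mbps * 301 ms
= 10000 * 1e6 * 301 / 1000 bits
= 3010000000 bits
= 376250000 bytes
= 367431.6406 KB
BDP = 3010000000 bits (376250000 bytes)


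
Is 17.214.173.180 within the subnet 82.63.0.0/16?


Subnet network: 82.63.0.0
Test IP AND mask: 17.214.0.0
No, 17.214.173.180 is not in 82.63.0.0/16


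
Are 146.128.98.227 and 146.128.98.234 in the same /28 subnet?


Mask: 255.255.255.240
146.128.98.227 AND mask = 146.128.98.224
146.128.98.234 AND mask = 146.128.98.224
Yes, same subnet (146.128.98.224)


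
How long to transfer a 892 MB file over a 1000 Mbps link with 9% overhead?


Effective throughput = 1000 * (1 - 9/100) = 910 Mbps
File size in Mb = 892 * 8 = 7136 Mb
Time = 7136 / 910
Time = 7.8418 seconds


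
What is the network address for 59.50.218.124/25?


IP:   00111011.00110010.11011010.01111100
Mask: 11111111.11111111.11111111.10000000
AND operation:
Net:  00111011.00110010.11011010.00000000
Network: 59.50.218.0/25


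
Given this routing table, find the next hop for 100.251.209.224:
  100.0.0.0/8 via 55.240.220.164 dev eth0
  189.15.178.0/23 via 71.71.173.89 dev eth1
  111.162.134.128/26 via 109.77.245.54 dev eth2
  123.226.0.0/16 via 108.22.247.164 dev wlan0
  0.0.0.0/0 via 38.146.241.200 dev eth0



Longest prefix match for 100.251.209.224:
  /8 100.0.0.0: MATCH
  /23 189.15.178.0: no
  /26 111.162.134.128: no
  /16 123.226.0.0: no
  /0 0.0.0.0: MATCH
Selected: next-hop 55.240.220.164 via eth0 (matched /8)


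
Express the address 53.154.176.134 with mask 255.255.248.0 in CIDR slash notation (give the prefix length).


Binary: 11111111.11111111.11111000.00000000
Count leading 1s
Prefix: /21


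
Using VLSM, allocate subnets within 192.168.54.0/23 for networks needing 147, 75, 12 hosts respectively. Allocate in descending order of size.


147 hosts -> /24 (254 usable): 192.168.54.0/24
75 hosts -> /25 (126 usable): 192.168.55.0/25
12 hosts -> /28 (14 usable): 192.168.55.128/28
Allocation: 192.168.54.0/24 (147 hosts, 254 usable); 192.168.55.0/25 (75 hosts, 126 usable); 192.168.55.128/28 (12 hosts, 14 usable)


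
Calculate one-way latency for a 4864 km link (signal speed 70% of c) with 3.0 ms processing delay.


Speed = 0.7 * 3e5 km/s = 210000 km/s
Propagation delay = 4864 / 210000 = 0.0232 s = 23.1619 ms
Processing delay = 3.0 ms
Total one-way latency = 26.1619 ms


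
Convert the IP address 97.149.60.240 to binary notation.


97 = 01100001
149 = 10010101
60 = 00111100
240 = 11110000
Binary: 01100001.10010101.00111100.11110000


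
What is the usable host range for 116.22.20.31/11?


Network: 116.0.0.0
Broadcast: 116.31.255.255
First usable = network + 1
Last usable = broadcast - 1
Range: 116.0.0.1 to 116.31.255.254


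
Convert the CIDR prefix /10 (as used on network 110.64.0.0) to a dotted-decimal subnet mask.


/10 means 10 network bits, 22 host bits
Binary: 11111111110000000000000000000000
Mask: 255.192.0.0


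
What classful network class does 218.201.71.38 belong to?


First octet: 218
Binary: 11011010
110xxxxx -> Class C (192-223)
Class C, default mask 255.255.255.0 (/24)


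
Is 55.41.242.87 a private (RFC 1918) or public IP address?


RFC 1918 private ranges:
  10.0.0.0/8 (10.0.0.0 - 10.255.255.255)
  172.16.0.0/12 (172.16.0.0 - 172.31.255.255)
  192.168.0.0/16 (192.168.0.0 - 192.168.255.255)
Public (not in any RFC 1918 range)


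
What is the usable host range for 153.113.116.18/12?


Network: 153.112.0.0
Broadcast: 153.127.255.255
First usable = network + 1
Last usable = broadcast - 1
Range: 153.112.0.1 to 153.127.255.254


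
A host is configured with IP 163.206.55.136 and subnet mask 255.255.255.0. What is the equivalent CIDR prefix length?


Binary: 11111111.11111111.11111111.00000000
Count leading 1s
Prefix: /24


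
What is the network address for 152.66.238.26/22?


IP:   10011000.01000010.11101110.00011010
Mask: 11111111.11111111.11111100.00000000
AND operation:
Net:  10011000.01000010.11101100.00000000
Network: 152.66.236.0/22


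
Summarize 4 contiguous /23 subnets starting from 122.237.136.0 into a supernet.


Original prefix: /23
Number of subnets: 4 = 2^2
New prefix = 23 - 2 = 21
Supernet: 122.237.136.0/21


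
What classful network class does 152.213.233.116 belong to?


First octet: 152
Binary: 10011000
10xxxxxx -> Class B (128-191)
Class B, default mask 255.255.0.0 (/16)


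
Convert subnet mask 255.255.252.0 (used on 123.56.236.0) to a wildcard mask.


Subnet mask: 255.255.252.0
Wildcard = 255.255.255.255 - subnet mask
255 - 255 = 0
255 - 255 = 0
255 - 252 = 3
255 - 0 = 255
Wildcard: 0.0.3.255


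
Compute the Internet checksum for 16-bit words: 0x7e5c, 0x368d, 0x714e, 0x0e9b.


Sum all words (with carry folding):
+ 0x7e5c = 0x7e5c
+ 0x368d = 0xb4e9
+ 0x714e = 0x2638
+ 0x0e9b = 0x34d3
One's complement: ~0x34d3
Checksum = 0xcb2c


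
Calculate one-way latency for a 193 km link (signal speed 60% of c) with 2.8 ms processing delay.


Speed = 0.6 * 3e5 km/s = 180000 km/s
Propagation delay = 193 / 180000 = 0.0011 s = 1.0722 ms
Processing delay = 2.8 ms
Total one-way latency = 3.8722 ms


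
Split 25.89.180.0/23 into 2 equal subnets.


New prefix = 23 + 1 = 24
Each subnet has 256 addresses
  25.89.180.0/24
  25.89.181.0/24
Subnets: 25.89.180.0/24, 25.89.181.0/24


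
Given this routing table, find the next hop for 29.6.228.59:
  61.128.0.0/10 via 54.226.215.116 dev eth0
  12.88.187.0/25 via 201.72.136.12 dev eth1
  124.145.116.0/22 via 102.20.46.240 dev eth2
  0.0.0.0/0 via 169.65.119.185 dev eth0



Longest prefix match for 29.6.228.59:
  /10 61.128.0.0: no
  /25 12.88.187.0: no
  /22 124.145.116.0: no
  /0 0.0.0.0: MATCH
Selected: next-hop 169.65.119.185 via eth0 (matched /0)


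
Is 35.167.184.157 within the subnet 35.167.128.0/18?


Subnet network: 35.167.128.0
Test IP AND mask: 35.167.128.0
Yes, 35.167.184.157 is in 35.167.128.0/18


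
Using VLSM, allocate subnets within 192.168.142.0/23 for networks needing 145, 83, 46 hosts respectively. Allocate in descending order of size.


145 hosts -> /24 (254 usable): 192.168.142.0/24
83 hosts -> /25 (126 usable): 192.168.143.0/25
46 hosts -> /26 (62 usable): 192.168.143.128/26
Allocation: 192.168.142.0/24 (145 hosts, 254 usable); 192.168.143.0/25 (83 hosts, 126 usable); 192.168.143.128/26 (46 hosts, 62 usable)


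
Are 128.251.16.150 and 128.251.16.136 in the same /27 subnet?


Mask: 255.255.255.224
128.251.16.150 AND mask = 128.251.16.128
128.251.16.136 AND mask = 128.251.16.128
Yes, same subnet (128.251.16.128)


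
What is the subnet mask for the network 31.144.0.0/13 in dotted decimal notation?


/13 means 13 network bits, 19 host bits
Binary: 11111111111110000000000000000000
Mask: 255.248.0.0


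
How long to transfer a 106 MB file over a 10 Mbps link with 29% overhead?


Effective throughput = 10 * (1 - 29/100) = 7.1 Mbps
File size in Mb = 106 * 8 = 848 Mb
Time = 848 / 7.1
Time = 119.4366 seconds


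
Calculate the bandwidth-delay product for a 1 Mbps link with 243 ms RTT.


BDP = bandwidth * RTT
= 1 Mbps * 243 ms
= 1 * 1e6 * 243 / 1000 bits
= 243000 bits
= 30375 bytes
= 29.6631 KB
BDP = 243000 bits (30375 bytes)


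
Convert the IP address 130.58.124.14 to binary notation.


130 = 10000010
58 = 00111010
124 = 01111100
14 = 00001110
Binary: 10000010.00111010.01111100.00001110


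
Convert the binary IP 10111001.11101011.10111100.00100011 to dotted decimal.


10111001 = 185
11101011 = 235
10111100 = 188
00100011 = 35
IP: 185.235.188.35


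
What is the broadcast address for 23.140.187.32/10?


Network: 23.128.0.0/10
Host bits = 22
Set all host bits to 1:
Broadcast: 23.191.255.255


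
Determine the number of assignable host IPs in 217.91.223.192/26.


Host bits = 32 - 26 = 6
Total addresses = 2^6 = 64
Usable = total - 2 (network and broadcast)
Usable hosts: 62


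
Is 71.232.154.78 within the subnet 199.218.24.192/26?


Subnet network: 199.218.24.192
Test IP AND mask: 71.232.154.64
No, 71.232.154.78 is not in 199.218.24.192/26


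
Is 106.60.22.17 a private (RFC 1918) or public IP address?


RFC 1918 private ranges:
  10.0.0.0/8 (10.0.0.0 - 10.255.255.255)
  172.16.0.0/12 (172.16.0.0 - 172.31.255.255)
  192.168.0.0/16 (192.168.0.0 - 192.168.255.255)
Public (not in any RFC 1918 range)


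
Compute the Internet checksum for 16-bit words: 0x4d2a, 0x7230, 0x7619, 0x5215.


Sum all words (with carry folding):
+ 0x4d2a = 0x4d2a
+ 0x7230 = 0xbf5a
+ 0x7619 = 0x3574
+ 0x5215 = 0x8789
One's complement: ~0x8789
Checksum = 0x7876


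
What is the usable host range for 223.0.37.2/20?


Network: 223.0.32.0
Broadcast: 223.0.47.255
First usable = network + 1
Last usable = broadcast - 1
Range: 223.0.32.1 to 223.0.47.254


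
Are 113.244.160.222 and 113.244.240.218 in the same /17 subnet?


Mask: 255.255.128.0
113.244.160.222 AND mask = 113.244.128.0
113.244.240.218 AND mask = 113.244.128.0
Yes, same subnet (113.244.128.0)


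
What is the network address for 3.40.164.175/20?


IP:   00000011.00101000.10100100.10101111
Mask: 11111111.11111111.11110000.00000000
AND operation:
Net:  00000011.00101000.10100000.00000000
Network: 3.40.160.0/20


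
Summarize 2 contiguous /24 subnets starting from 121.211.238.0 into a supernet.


Original prefix: /24
Number of subnets: 2 = 2^1
New prefix = 24 - 1 = 23
Supernet: 121.211.238.0/23


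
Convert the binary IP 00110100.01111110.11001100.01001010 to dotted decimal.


00110100 = 52
01111110 = 126
11001100 = 204
01001010 = 74
IP: 52.126.204.74


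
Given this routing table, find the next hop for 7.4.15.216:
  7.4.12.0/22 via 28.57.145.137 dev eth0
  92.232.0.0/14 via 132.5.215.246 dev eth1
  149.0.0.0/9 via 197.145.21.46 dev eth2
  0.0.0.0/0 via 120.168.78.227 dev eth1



Longest prefix match for 7.4.15.216:
  /22 7.4.12.0: MATCH
  /14 92.232.0.0: no
  /9 149.0.0.0: no
  /0 0.0.0.0: MATCH
Selected: next-hop 28.57.145.137 via eth0 (matched /22)


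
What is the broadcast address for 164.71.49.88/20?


Network: 164.71.48.0/20
Host bits = 12
Set all host bits to 1:
Broadcast: 164.71.63.255


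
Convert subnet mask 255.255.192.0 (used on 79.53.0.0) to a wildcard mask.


Subnet mask: 255.255.192.0
Wildcard = 255.255.255.255 - subnet mask
255 - 255 = 0
255 - 255 = 0
255 - 192 = 63
255 - 0 = 255
Wildcard: 0.0.63.255


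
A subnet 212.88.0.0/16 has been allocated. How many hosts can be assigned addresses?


Host bits = 32 - 16 = 16
Total addresses = 2^16 = 65536
Usable = total - 2 (network and broadcast)
Usable hosts: 65534


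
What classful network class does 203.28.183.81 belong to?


First octet: 203
Binary: 11001011
110xxxxx -> Class C (192-223)
Class C, default mask 255.255.255.0 (/24)


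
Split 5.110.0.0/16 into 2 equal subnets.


New prefix = 16 + 1 = 17
Each subnet has 32768 addresses
  5.110.0.0/17
  5.110.128.0/17
Subnets: 5.110.0.0/17, 5.110.128.0/17


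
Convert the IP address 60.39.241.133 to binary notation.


60 = 00111100
39 = 00100111
241 = 11110001
133 = 10000101
Binary: 00111100.00100111.11110001.10000101


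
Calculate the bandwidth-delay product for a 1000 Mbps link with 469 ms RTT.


BDP = bandwidth * RTT
= 1000 Mbps * 469 ms
= 1000 * 1e6 * 469 / 1000 bits
= 469000000 bits
= 58625000 bytes
= 57250.9766 KB
BDP = 469000000 bits (58625000 bytes)


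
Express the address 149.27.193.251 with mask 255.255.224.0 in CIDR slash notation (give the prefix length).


Binary: 11111111.11111111.11100000.00000000
Count leading 1s
Prefix: /19


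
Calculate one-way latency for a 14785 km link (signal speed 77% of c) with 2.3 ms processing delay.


Speed = 0.77 * 3e5 km/s = 231000 km/s
Propagation delay = 14785 / 231000 = 0.064 s = 64.0043 ms
Processing delay = 2.3 ms
Total one-way latency = 66.3043 ms


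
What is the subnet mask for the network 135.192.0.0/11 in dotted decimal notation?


/11 means 11 network bits, 21 host bits
Binary: 11111111111000000000000000000000
Mask: 255.224.0.0


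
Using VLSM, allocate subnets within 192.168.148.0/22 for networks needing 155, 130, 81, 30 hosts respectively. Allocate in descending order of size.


155 hosts -> /24 (254 usable): 192.168.148.0/24
130 hosts -> /24 (254 usable): 192.168.149.0/24
81 hosts -> /25 (126 usable): 192.168.150.0/25
30 hosts -> /27 (30 usable): 192.168.150.128/27
Allocation: 192.168.148.0/24 (155 hosts, 254 usable); 192.168.149.0/24 (130 hosts, 254 usable); 192.168.150.0/25 (81 hosts, 126 usable); 192.168.150.128/27 (30 hosts, 30 usable)


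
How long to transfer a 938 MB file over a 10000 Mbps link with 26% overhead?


Effective throughput = 10000 * (1 - 26/100) = 7400 Mbps
File size in Mb = 938 * 8 = 7504 Mb
Time = 7504 / 7400
Time = 1.0141 seconds


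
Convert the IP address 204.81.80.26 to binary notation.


204 = 11001100
81 = 01010001
80 = 01010000
26 = 00011010
Binary: 11001100.01010001.01010000.00011010


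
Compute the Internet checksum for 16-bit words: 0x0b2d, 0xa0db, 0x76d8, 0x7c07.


Sum all words (with carry folding):
+ 0x0b2d = 0x0b2d
+ 0xa0db = 0xac08
+ 0x76d8 = 0x22e1
+ 0x7c07 = 0x9ee8
One's complement: ~0x9ee8
Checksum = 0x6117


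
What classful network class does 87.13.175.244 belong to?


First octet: 87
Binary: 01010111
0xxxxxxx -> Class A (1-126)
Class A, default mask 255.0.0.0 (/8)


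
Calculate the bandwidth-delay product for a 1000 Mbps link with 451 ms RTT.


BDP = bandwidth * RTT
= 1000 Mbps * 451 ms
= 1000 * 1e6 * 451 / 1000 bits
= 451000000 bits
= 56375000 bytes
= 55053.7109 KB
BDP = 451000000 bits (56375000 bytes)


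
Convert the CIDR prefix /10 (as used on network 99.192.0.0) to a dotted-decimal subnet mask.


/10 means 10 network bits, 22 host bits
Binary: 11111111110000000000000000000000
Mask: 255.192.0.0


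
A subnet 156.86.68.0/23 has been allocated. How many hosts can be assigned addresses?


Host bits = 32 - 23 = 9
Total addresses = 2^9 = 512
Usable = total - 2 (network and broadcast)
Usable hosts: 510


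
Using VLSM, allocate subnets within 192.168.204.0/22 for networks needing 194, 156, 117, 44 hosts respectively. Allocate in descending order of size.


194 hosts -> /24 (254 usable): 192.168.204.0/24
156 hosts -> /24 (254 usable): 192.168.205.0/24
117 hosts -> /25 (126 usable): 192.168.206.0/25
44 hosts -> /26 (62 usable): 192.168.206.128/26
Allocation: 192.168.204.0/24 (194 hosts, 254 usable); 192.168.205.0/24 (156 hosts, 254 usable); 192.168.206.0/25 (117 hosts, 126 usable); 192.168.206.128/26 (44 hosts, 62 usable)


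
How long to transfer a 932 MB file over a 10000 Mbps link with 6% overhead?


Effective throughput = 10000 * (1 - 6/100) = 9400 Mbps
File size in Mb = 932 * 8 = 7456 Mb
Time = 7456 / 9400
Time = 0.7932 seconds


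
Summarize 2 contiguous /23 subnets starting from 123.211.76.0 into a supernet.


Original prefix: /23
Number of subnets: 2 = 2^1
New prefix = 23 - 1 = 22
Supernet: 123.211.76.0/22


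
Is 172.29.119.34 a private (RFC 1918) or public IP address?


RFC 1918 private ranges:
  10.0.0.0/8 (10.0.0.0 - 10.255.255.255)
  172.16.0.0/12 (172.16.0.0 - 172.31.255.255)
  192.168.0.0/16 (192.168.0.0 - 192.168.255.255)
Private (in 172.16.0.0/12)


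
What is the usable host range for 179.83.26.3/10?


Network: 179.64.0.0
Broadcast: 179.127.255.255
First usable = network + 1
Last usable = broadcast - 1
Range: 179.64.0.1 to 179.127.255.254


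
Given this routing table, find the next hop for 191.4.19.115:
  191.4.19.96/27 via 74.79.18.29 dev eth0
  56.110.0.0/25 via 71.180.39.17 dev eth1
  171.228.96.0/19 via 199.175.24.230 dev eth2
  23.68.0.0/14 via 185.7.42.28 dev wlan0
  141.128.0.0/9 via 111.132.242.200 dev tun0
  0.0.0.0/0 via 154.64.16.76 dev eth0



Longest prefix match for 191.4.19.115:
  /27 191.4.19.96: MATCH
  /25 56.110.0.0: no
  /19 171.228.96.0: no
  /14 23.68.0.0: no
  /9 141.128.0.0: no
  /0 0.0.0.0: MATCH
Selected: next-hop 74.79.18.29 via eth0 (matched /27)


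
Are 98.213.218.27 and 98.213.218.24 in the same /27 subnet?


Mask: 255.255.255.224
98.213.218.27 AND mask = 98.213.218.0
98.213.218.24 AND mask = 98.213.218.0
Yes, same subnet (98.213.218.0)


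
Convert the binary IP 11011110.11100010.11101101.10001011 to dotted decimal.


11011110 = 222
11100010 = 226
11101101 = 237
10001011 = 139
IP: 222.226.237.139


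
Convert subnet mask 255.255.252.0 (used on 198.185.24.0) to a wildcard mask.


Subnet mask: 255.255.252.0
Wildcard = 255.255.255.255 - subnet mask
255 - 255 = 0
255 - 255 = 0
255 - 252 = 3
255 - 0 = 255
Wildcard: 0.0.3.255


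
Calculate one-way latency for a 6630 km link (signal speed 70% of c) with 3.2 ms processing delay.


Speed = 0.7 * 3e5 km/s = 210000 km/s
Propagation delay = 6630 / 210000 = 0.0316 s = 31.5714 ms
Processing delay = 3.2 ms
Total one-way latency = 34.7714 ms


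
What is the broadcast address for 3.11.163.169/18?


Network: 3.11.128.0/18
Host bits = 14
Set all host bits to 1:
Broadcast: 3.11.191.255


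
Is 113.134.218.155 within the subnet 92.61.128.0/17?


Subnet network: 92.61.128.0
Test IP AND mask: 113.134.128.0
No, 113.134.218.155 is not in 92.61.128.0/17


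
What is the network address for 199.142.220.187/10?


IP:   11000111.10001110.11011100.10111011
Mask: 11111111.11000000.00000000.00000000
AND operation:
Net:  11000111.10000000.00000000.00000000
Network: 199.128.0.0/10


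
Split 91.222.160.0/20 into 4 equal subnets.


New prefix = 20 + 2 = 22
Each subnet has 1024 addresses
  91.222.160.0/22
  91.222.164.0/22
  91.222.168.0/22
  91.222.172.0/22
Subnets: 91.222.160.0/22, 91.222.164.0/22, 91.222.168.0/22, 91.222.172.0/22


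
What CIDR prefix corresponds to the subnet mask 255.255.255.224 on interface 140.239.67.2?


Binary: 11111111.11111111.11111111.11100000
Count leading 1s
Prefix: /27


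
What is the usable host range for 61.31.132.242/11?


Network: 61.0.0.0
Broadcast: 61.31.255.255
First usable = network + 1
Last usable = broadcast - 1
Range: 61.0.0.1 to 61.31.255.254


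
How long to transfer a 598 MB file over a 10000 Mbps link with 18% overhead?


Effective throughput = 10000 * (1 - 18/100) = 8200 Mbps
File size in Mb = 598 * 8 = 4784 Mb
Time = 4784 / 8200
Time = 0.5834 seconds


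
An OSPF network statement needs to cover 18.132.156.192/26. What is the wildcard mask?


Subnet mask: 255.255.255.192
Wildcard = 255.255.255.255 - subnet mask
255 - 255 = 0
255 - 255 = 0
255 - 255 = 0
255 - 192 = 63
Wildcard: 0.0.0.63


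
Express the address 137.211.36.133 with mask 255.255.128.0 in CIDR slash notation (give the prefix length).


Binary: 11111111.11111111.10000000.00000000
Count leading 1s
Prefix: /17


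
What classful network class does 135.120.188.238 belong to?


First octet: 135
Binary: 10000111
10xxxxxx -> Class B (128-191)
Class B, default mask 255.255.0.0 (/16)


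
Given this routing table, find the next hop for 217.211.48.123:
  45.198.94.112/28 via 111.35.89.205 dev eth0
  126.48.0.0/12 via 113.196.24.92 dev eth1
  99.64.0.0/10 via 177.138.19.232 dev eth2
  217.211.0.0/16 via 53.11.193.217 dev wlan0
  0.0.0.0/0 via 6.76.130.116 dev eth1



Longest prefix match for 217.211.48.123:
  /28 45.198.94.112: no
  /12 126.48.0.0: no
  /10 99.64.0.0: no
  /16 217.211.0.0: MATCH
  /0 0.0.0.0: MATCH
Selected: next-hop 53.11.193.217 via wlan0 (matched /16)


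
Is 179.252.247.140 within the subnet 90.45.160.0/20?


Subnet network: 90.45.160.0
Test IP AND mask: 179.252.240.0
No, 179.252.247.140 is not in 90.45.160.0/20


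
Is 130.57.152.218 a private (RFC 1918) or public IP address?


RFC 1918 private ranges:
  10.0.0.0/8 (10.0.0.0 - 10.255.255.255)
  172.16.0.0/12 (172.16.0.0 - 172.31.255.255)
  192.168.0.0/16 (192.168.0.0 - 192.168.255.255)
Public (not in any RFC 1918 range)


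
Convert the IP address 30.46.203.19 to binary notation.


30 = 00011110
46 = 00101110
203 = 11001011
19 = 00010011
Binary: 00011110.00101110.11001011.00010011


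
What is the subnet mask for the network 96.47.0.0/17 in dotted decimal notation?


/17 means 17 network bits, 15 host bits
Binary: 11111111111111111000000000000000
Mask: 255.255.128.0


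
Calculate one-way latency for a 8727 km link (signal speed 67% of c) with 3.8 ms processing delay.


Speed = 0.67 * 3e5 km/s = 201000 km/s
Propagation delay = 8727 / 201000 = 0.0434 s = 43.4179 ms
Processing delay = 3.8 ms
Total one-way latency = 47.2179 ms


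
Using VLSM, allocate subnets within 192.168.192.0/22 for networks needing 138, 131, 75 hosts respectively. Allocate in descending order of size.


138 hosts -> /24 (254 usable): 192.168.192.0/24
131 hosts -> /24 (254 usable): 192.168.193.0/24
75 hosts -> /25 (126 usable): 192.168.194.0/25
Allocation: 192.168.192.0/24 (138 hosts, 254 usable); 192.168.193.0/24 (131 hosts, 254 usable); 192.168.194.0/25 (75 hosts, 126 usable)


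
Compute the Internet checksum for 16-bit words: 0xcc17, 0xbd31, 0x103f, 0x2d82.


Sum all words (with carry folding):
+ 0xcc17 = 0xcc17
+ 0xbd31 = 0x8949
+ 0x103f = 0x9988
+ 0x2d82 = 0xc70a
One's complement: ~0xc70a
Checksum = 0x38f5


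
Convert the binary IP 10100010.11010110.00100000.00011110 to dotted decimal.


10100010 = 162
11010110 = 214
00100000 = 32
00011110 = 30
IP: 162.214.32.30


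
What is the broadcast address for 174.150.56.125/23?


Network: 174.150.56.0/23
Host bits = 9
Set all host bits to 1:
Broadcast: 174.150.57.255


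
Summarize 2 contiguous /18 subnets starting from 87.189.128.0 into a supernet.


Original prefix: /18
Number of subnets: 2 = 2^1
New prefix = 18 - 1 = 17
Supernet: 87.189.128.0/17


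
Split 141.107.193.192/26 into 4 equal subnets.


New prefix = 26 + 2 = 28
Each subnet has 16 addresses
  141.107.193.192/28
  141.107.193.208/28
  141.107.193.224/28
  141.107.193.240/28
Subnets: 141.107.193.192/28, 141.107.193.208/28, 141.107.193.224/28, 141.107.193.240/28


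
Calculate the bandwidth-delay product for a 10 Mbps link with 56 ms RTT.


BDP = bandwidth * RTT
= 10 Mbps * 56 ms
= 10 * 1e6 * 56 / 1000 bits
= 560000 bits
= 70000 bytes
= 68.3594 KB
BDP = 560000 bits (70000 bytes)


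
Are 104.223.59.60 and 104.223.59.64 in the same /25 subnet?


Mask: 255.255.255.128
104.223.59.60 AND mask = 104.223.59.0
104.223.59.64 AND mask = 104.223.59.0
Yes, same subnet (104.223.59.0)


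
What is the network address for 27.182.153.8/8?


IP:   00011011.10110110.10011001.00001000
Mask: 11111111.00000000.00000000.00000000
AND operation:
Net:  00011011.00000000.00000000.00000000
Network: 27.0.0.0/8


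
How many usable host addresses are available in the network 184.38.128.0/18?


Host bits = 32 - 18 = 14
Total addresses = 2^14 = 16384
Usable = total - 2 (network and broadcast)
Usable hosts: 16382


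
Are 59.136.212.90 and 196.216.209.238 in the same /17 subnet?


Mask: 255.255.128.0
59.136.212.90 AND mask = 59.136.128.0
196.216.209.238 AND mask = 196.216.128.0
No, different subnets (59.136.128.0 vs 196.216.128.0)


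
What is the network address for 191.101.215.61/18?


IP:   10111111.01100101.11010111.00111101
Mask: 11111111.11111111.11000000.00000000
AND operation:
Net:  10111111.01100101.11000000.00000000
Network: 191.101.192.0/18


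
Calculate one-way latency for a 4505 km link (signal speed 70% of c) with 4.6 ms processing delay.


Speed = 0.7 * 3e5 km/s = 210000 km/s
Propagation delay = 4505 / 210000 = 0.0215 s = 21.4524 ms
Processing delay = 4.6 ms
Total one-way latency = 26.0524 ms


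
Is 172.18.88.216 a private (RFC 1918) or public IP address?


RFC 1918 private ranges:
  10.0.0.0/8 (10.0.0.0 - 10.255.255.255)
  172.16.0.0/12 (172.16.0.0 - 172.31.255.255)
  192.168.0.0/16 (192.168.0.0 - 192.168.255.255)
Private (in 172.16.0.0/12)


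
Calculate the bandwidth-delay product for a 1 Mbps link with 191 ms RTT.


BDP = bandwidth * RTT
= 1 Mbps * 191 ms
= 1 * 1e6 * 191 / 1000 bits
= 191000 bits
= 23875 bytes
= 23.3154 KB
BDP = 191000 bits (23875 bytes)


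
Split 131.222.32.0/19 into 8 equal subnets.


New prefix = 19 + 3 = 22
Each subnet has 1024 addresses
  131.222.32.0/22
  131.222.36.0/22
  131.222.40.0/22
  131.222.44.0/22
  131.222.48.0/22
  131.222.52.0/22
  131.222.56.0/22
  131.222.60.0/22
Subnets: 131.222.32.0/22, 131.222.36.0/22, 131.222.40.0/22, 131.222.44.0/22, 131.222.48.0/22, 131.222.52.0/22, 131.222.56.0/22, 131.222.60.0/22


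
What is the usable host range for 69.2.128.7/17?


Network: 69.2.128.0
Broadcast: 69.2.255.255
First usable = network + 1
Last usable = broadcast - 1
Range: 69.2.128.1 to 69.2.255.254


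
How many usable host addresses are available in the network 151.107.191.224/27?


Host bits = 32 - 27 = 5
Total addresses = 2^5 = 32
Usable = total - 2 (network and broadcast)
Usable hosts: 30


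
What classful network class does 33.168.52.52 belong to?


First octet: 33
Binary: 00100001
0xxxxxxx -> Class A (1-126)
Class A, default mask 255.0.0.0 (/8)


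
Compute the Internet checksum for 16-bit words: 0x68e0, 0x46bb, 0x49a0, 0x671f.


Sum all words (with carry folding):
+ 0x68e0 = 0x68e0
+ 0x46bb = 0xaf9b
+ 0x49a0 = 0xf93b
+ 0x671f = 0x605b
One's complement: ~0x605b
Checksum = 0x9fa4


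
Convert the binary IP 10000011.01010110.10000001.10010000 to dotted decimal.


10000011 = 131
01010110 = 86
10000001 = 129
10010000 = 144
IP: 131.86.129.144


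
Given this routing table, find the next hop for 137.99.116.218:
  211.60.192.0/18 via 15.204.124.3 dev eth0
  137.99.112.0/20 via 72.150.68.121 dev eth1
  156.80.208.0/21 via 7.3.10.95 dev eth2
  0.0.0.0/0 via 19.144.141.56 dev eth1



Longest prefix match for 137.99.116.218:
  /18 211.60.192.0: no
  /20 137.99.112.0: MATCH
  /21 156.80.208.0: no
  /0 0.0.0.0: MATCH
Selected: next-hop 72.150.68.121 via eth1 (matched /20)


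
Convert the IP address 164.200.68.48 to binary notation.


164 = 10100100
200 = 11001000
68 = 01000100
48 = 00110000
Binary: 10100100.11001000.01000100.00110000


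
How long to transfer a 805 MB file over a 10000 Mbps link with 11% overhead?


Effective throughput = 10000 * (1 - 11/100) = 8900 Mbps
File size in Mb = 805 * 8 = 6440 Mb
Time = 6440 / 8900
Time = 0.7236 seconds


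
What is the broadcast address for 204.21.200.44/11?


Network: 204.0.0.0/11
Host bits = 21
Set all host bits to 1:
Broadcast: 204.31.255.255


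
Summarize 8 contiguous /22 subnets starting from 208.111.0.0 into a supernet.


Original prefix: /22
Number of subnets: 8 = 2^3
New prefix = 22 - 3 = 19
Supernet: 208.111.0.0/19


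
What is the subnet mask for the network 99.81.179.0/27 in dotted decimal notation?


/27 means 27 network bits, 5 host bits
Binary: 11111111111111111111111111100000
Mask: 255.255.255.224


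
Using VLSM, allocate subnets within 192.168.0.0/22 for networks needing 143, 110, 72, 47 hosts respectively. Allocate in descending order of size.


143 hosts -> /24 (254 usable): 192.168.0.0/24
110 hosts -> /25 (126 usable): 192.168.1.0/25
72 hosts -> /25 (126 usable): 192.168.1.128/25
47 hosts -> /26 (62 usable): 192.168.2.0/26
Allocation: 192.168.0.0/24 (143 hosts, 254 usable); 192.168.1.0/25 (110 hosts, 126 usable); 192.168.1.128/25 (72 hosts, 126 usable); 192.168.2.0/26 (47 hosts, 62 usable)


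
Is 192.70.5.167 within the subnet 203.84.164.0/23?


Subnet network: 203.84.164.0
Test IP AND mask: 192.70.4.0
No, 192.70.5.167 is not in 203.84.164.0/23


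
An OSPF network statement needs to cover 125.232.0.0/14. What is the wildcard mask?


Subnet mask: 255.252.0.0
Wildcard = 255.255.255.255 - subnet mask
255 - 255 = 0
255 - 252 = 3
255 - 0 = 255
255 - 0 = 255
Wildcard: 0.3.255.255


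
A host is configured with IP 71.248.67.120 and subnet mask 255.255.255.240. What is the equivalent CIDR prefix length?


Binary: 11111111.11111111.11111111.11110000
Count leading 1s
Prefix: /28


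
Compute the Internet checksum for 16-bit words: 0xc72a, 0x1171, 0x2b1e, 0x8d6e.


Sum all words (with carry folding):
+ 0xc72a = 0xc72a
+ 0x1171 = 0xd89b
+ 0x2b1e = 0x03ba
+ 0x8d6e = 0x9128
One's complement: ~0x9128
Checksum = 0x6ed7


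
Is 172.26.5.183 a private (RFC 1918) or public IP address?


RFC 1918 private ranges:
  10.0.0.0/8 (10.0.0.0 - 10.255.255.255)
  172.16.0.0/12 (172.16.0.0 - 172.31.255.255)
  192.168.0.0/16 (192.168.0.0 - 192.168.255.255)
Private (in 172.16.0.0/12)


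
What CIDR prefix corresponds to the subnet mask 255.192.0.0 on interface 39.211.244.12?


Binary: 11111111.11000000.00000000.00000000
Count leading 1s
Prefix: /10


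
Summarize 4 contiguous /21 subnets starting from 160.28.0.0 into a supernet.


Original prefix: /21
Number of subnets: 4 = 2^2
New prefix = 21 - 2 = 19
Supernet: 160.28.0.0/19


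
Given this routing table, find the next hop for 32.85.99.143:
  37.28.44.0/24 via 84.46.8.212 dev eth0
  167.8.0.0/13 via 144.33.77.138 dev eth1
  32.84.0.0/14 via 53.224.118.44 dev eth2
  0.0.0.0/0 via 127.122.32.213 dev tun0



Longest prefix match for 32.85.99.143:
  /24 37.28.44.0: no
  /13 167.8.0.0: no
  /14 32.84.0.0: MATCH
  /0 0.0.0.0: MATCH
Selected: next-hop 53.224.118.44 via eth2 (matched /14)


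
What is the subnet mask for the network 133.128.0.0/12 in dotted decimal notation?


/12 means 12 network bits, 20 host bits
Binary: 11111111111100000000000000000000
Mask: 255.240.0.0


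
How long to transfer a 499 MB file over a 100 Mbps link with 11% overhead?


Effective throughput = 100 * (1 - 11/100) = 89 Mbps
File size in Mb = 499 * 8 = 3992 Mb
Time = 3992 / 89
Time = 44.8539 seconds


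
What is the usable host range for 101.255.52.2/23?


Network: 101.255.52.0
Broadcast: 101.255.53.255
First usable = network + 1
Last usable = broadcast - 1
Range: 101.255.52.1 to 101.255.53.254


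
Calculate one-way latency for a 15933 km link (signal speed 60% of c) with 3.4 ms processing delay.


Speed = 0.6 * 3e5 km/s = 180000 km/s
Propagation delay = 15933 / 180000 = 0.0885 s = 88.5167 ms
Processing delay = 3.4 ms
Total one-way latency = 91.9167 ms


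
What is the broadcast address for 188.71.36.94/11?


Network: 188.64.0.0/11
Host bits = 21
Set all host bits to 1:
Broadcast: 188.95.255.255


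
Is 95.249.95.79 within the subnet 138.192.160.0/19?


Subnet network: 138.192.160.0
Test IP AND mask: 95.249.64.0
No, 95.249.95.79 is not in 138.192.160.0/19


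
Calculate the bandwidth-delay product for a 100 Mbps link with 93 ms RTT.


BDP = bandwidth * RTT
= 100 Mbps * 93 ms
= 100 * 1e6 * 93 / 1000 bits
= 9300000 bits
= 1162500 bytes
= 1135.2539 KB
BDP = 9300000 bits (1162500 bytes)


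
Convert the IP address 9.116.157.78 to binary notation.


9 = 00001001
116 = 01110100
157 = 10011101
78 = 01001110
Binary: 00001001.01110100.10011101.01001110


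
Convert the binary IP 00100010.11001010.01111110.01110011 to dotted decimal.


00100010 = 34
11001010 = 202
01111110 = 126
01110011 = 115
IP: 34.202.126.115


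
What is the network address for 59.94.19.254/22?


IP:   00111011.01011110.00010011.11111110
Mask: 11111111.11111111.11111100.00000000
AND operation:
Net:  00111011.01011110.00010000.00000000
Network: 59.94.16.0/22


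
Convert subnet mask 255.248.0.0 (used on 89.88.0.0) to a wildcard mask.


Subnet mask: 255.248.0.0
Wildcard = 255.255.255.255 - subnet mask
255 - 255 = 0
255 - 248 = 7
255 - 0 = 255
255 - 0 = 255
Wildcard: 0.7.255.255


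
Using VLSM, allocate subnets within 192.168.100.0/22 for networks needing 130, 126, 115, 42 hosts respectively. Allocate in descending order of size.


130 hosts -> /24 (254 usable): 192.168.100.0/24
126 hosts -> /25 (126 usable): 192.168.101.0/25
115 hosts -> /25 (126 usable): 192.168.101.128/25
42 hosts -> /26 (62 usable): 192.168.102.0/26
Allocation: 192.168.100.0/24 (130 hosts, 254 usable); 192.168.101.0/25 (126 hosts, 126 usable); 192.168.101.128/25 (115 hosts, 126 usable); 192.168.102.0/26 (42 hosts, 62 usable)


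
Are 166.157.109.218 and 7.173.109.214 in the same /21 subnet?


Mask: 255.255.248.0
166.157.109.218 AND mask = 166.157.104.0
7.173.109.214 AND mask = 7.173.104.0
No, different subnets (166.157.104.0 vs 7.173.104.0)


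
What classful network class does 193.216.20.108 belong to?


First octet: 193
Binary: 11000001
110xxxxx -> Class C (192-223)
Class C, default mask 255.255.255.0 (/24)


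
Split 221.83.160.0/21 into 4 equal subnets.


New prefix = 21 + 2 = 23
Each subnet has 512 addresses
  221.83.160.0/23
  221.83.162.0/23
  221.83.164.0/23
  221.83.166.0/23
Subnets: 221.83.160.0/23, 221.83.162.0/23, 221.83.164.0/23, 221.83.166.0/23


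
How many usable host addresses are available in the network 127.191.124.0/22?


Host bits = 32 - 22 = 10
Total addresses = 2^10 = 1024
Usable = total - 2 (network and broadcast)
Usable hosts: 1022


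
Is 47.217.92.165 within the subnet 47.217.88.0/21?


Subnet network: 47.217.88.0
Test IP AND mask: 47.217.88.0
Yes, 47.217.92.165 is in 47.217.88.0/21


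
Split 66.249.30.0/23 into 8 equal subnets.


New prefix = 23 + 3 = 26
Each subnet has 64 addresses
  66.249.30.0/26
  66.249.30.64/26
  66.249.30.128/26
  66.249.30.192/26
  66.249.31.0/26
  66.249.31.64/26
  66.249.31.128/26
  66.249.31.192/26
Subnets: 66.249.30.0/26, 66.249.30.64/26, 66.249.30.128/26, 66.249.30.192/26, 66.249.31.0/26, 66.249.31.64/26, 66.249.31.128/26, 66.249.31.192/26


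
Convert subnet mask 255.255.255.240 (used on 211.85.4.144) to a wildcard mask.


Subnet mask: 255.255.255.240
Wildcard = 255.255.255.255 - subnet mask
255 - 255 = 0
255 - 255 = 0
255 - 255 = 0
255 - 240 = 15
Wildcard: 0.0.0.15


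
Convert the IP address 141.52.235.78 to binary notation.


141 = 10001101
52 = 00110100
235 = 11101011
78 = 01001110
Binary: 10001101.00110100.11101011.01001110


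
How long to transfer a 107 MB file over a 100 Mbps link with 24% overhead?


Effective throughput = 100 * (1 - 24/100) = 76 Mbps
File size in Mb = 107 * 8 = 856 Mb
Time = 856 / 76
Time = 11.2632 seconds


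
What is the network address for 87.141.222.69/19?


IP:   01010111.10001101.11011110.01000101
Mask: 11111111.11111111.11100000.00000000
AND operation:
Net:  01010111.10001101.11000000.00000000
Network: 87.141.192.0/19


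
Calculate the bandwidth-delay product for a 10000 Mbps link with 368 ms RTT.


BDP = bandwidth * RTT
= 10000 Mbps * 368 ms
= 10000 * 1e6 * 368 / 1000 bits
= 3680000000 bits
= 460000000 bytes
= 449218.75 KB
BDP = 3680000000 bits (460000000 bytes)


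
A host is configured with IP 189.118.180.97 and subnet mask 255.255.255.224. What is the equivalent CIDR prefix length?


Binary: 11111111.11111111.11111111.11100000
Count leading 1s
Prefix: /27


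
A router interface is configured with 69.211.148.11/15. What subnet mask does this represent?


/15 means 15 network bits, 17 host bits
Binary: 11111111111111100000000000000000
Mask: 255.254.0.0


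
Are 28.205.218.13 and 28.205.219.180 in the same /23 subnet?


Mask: 255.255.254.0
28.205.218.13 AND mask = 28.205.218.0
28.205.219.180 AND mask = 28.205.218.0
Yes, same subnet (28.205.218.0)


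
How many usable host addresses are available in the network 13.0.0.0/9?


Host bits = 32 - 9 = 23
Total addresses = 2^23 = 8388608
Usable = total - 2 (network and broadcast)
Usable hosts: 8388606


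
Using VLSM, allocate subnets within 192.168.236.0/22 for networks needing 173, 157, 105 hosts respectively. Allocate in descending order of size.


173 hosts -> /24 (254 usable): 192.168.236.0/24
157 hosts -> /24 (254 usable): 192.168.237.0/24
105 hosts -> /25 (126 usable): 192.168.238.0/25
Allocation: 192.168.236.0/24 (173 hosts, 254 usable); 192.168.237.0/24 (157 hosts, 254 usable); 192.168.238.0/25 (105 hosts, 126 usable)


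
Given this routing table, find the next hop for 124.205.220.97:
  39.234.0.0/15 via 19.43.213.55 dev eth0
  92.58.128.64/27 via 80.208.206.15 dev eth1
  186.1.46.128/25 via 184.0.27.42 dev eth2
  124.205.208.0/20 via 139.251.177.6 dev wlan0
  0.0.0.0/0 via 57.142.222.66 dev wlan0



Longest prefix match for 124.205.220.97:
  /15 39.234.0.0: no
  /27 92.58.128.64: no
  /25 186.1.46.128: no
  /20 124.205.208.0: MATCH
  /0 0.0.0.0: MATCH
Selected: next-hop 139.251.177.6 via wlan0 (matched /20)


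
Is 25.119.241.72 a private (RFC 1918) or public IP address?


RFC 1918 private ranges:
  10.0.0.0/8 (10.0.0.0 - 10.255.255.255)
  172.16.0.0/12 (172.16.0.0 - 172.31.255.255)
  192.168.0.0/16 (192.168.0.0 - 192.168.255.255)
Public (not in any RFC 1918 range)


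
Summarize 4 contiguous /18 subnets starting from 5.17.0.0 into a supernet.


Original prefix: /18
Number of subnets: 4 = 2^2
New prefix = 18 - 2 = 16
Supernet: 5.17.0.0/16


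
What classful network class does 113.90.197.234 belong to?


First octet: 113
Binary: 01110001
0xxxxxxx -> Class A (1-126)
Class A, default mask 255.0.0.0 (/8)


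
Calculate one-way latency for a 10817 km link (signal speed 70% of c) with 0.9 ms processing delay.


Speed = 0.7 * 3e5 km/s = 210000 km/s
Propagation delay = 10817 / 210000 = 0.0515 s = 51.5095 ms
Processing delay = 0.9 ms
Total one-way latency = 52.4095 ms


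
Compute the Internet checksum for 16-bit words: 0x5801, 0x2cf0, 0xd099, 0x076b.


Sum all words (with carry folding):
+ 0x5801 = 0x5801
+ 0x2cf0 = 0x84f1
+ 0xd099 = 0x558b
+ 0x076b = 0x5cf6
One's complement: ~0x5cf6
Checksum = 0xa309


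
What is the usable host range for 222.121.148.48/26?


Network: 222.121.148.0
Broadcast: 222.121.148.63
First usable = network + 1
Last usable = broadcast - 1
Range: 222.121.148.1 to 222.121.148.62


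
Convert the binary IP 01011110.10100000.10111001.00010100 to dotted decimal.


01011110 = 94
10100000 = 160
10111001 = 185
00010100 = 20
IP: 94.160.185.20


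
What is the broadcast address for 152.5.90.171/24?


Network: 152.5.90.0/24
Host bits = 8
Set all host bits to 1:
Broadcast: 152.5.90.255


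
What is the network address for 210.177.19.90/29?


IP:   11010010.10110001.00010011.01011010
Mask: 11111111.11111111.11111111.11111000
AND operation:
Net:  11010010.10110001.00010011.01011000
Network: 210.177.19.88/29


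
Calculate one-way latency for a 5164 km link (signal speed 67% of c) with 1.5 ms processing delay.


Speed = 0.67 * 3e5 km/s = 201000 km/s
Propagation delay = 5164 / 201000 = 0.0257 s = 25.6915 ms
Processing delay = 1.5 ms
Total one-way latency = 27.1915 ms


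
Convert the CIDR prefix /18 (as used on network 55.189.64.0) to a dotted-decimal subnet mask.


/18 means 18 network bits, 14 host bits
Binary: 11111111111111111100000000000000
Mask: 255.255.192.0


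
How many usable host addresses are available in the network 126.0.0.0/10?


Host bits = 32 - 10 = 22
Total addresses = 2^22 = 4194304
Usable = total - 2 (network and broadcast)
Usable hosts: 4194302


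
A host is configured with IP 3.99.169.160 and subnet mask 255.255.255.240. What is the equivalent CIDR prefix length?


Binary: 11111111.11111111.11111111.11110000
Count leading 1s
Prefix: /28
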